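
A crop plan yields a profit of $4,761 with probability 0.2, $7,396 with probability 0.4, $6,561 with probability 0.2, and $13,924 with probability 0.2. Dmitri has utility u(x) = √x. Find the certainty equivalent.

E[u] = 0.2·√4761 + 0.4·√7396 + 0.2·√6561 + 0.2·√13924 = 0.2·69 + 0.4·86 + 0.2·81 + 0.2·118 = 88
CE = (88)² = 7744

$7,744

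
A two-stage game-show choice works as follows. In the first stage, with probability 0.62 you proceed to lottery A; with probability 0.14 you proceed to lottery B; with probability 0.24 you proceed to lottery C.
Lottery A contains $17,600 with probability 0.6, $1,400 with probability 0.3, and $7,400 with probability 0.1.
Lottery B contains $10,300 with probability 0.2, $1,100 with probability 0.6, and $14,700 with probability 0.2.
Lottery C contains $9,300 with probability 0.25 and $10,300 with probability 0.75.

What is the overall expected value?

$10,470.80

EV(A) = 0.6 × 17600 + 0.3 × 1400 + 0.1 × 7400 = 10560 + 420 + 740 = 11720
EV(B) = 0.2 × 10300 + 0.6 × 1100 + 0.2 × 14700 = 2060 + 660 + 2940 = 5660
EV(C) = 0.25 × 9300 + 0.75 × 10300 = 2325 + 7725 = 10050
Overall = 0.62 × 11720 + 0.14 × 5660 + 0.24 × 10050 = 7266.4 + 792.4 + 2412 = 10470.8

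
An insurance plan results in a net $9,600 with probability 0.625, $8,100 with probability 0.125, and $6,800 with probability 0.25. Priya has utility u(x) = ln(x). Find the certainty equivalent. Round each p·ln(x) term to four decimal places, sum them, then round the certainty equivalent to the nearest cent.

$8,622.24

E[u] = 0.625·ln(9600) + 0.125·ln(8100) + 0.25·ln(6800) = 5.7309 + 1.1250 + 2.2062 = 9.0621
CE = e^9.0621 ≈ 8622.24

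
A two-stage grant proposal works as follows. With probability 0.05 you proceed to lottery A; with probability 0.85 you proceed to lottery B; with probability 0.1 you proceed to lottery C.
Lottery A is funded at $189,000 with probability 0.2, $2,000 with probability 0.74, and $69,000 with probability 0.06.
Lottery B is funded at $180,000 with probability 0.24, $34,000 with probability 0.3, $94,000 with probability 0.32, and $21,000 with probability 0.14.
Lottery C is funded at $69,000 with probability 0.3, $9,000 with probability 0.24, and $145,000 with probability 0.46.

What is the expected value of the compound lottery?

EV(A) = 0.2 × 189000 + 0.74 × 2000 + 0.06 × 69000 = 37800 + 1480 + 4140 = 43420
EV(B) = 0.24 × 180000 + 0.3 × 34000 + 0.32 × 94000 + 0.14 × 21000 = 43200 + 10200 + 30080 + 2940 = 86420
EV(C) = 0.3 × 69000 + 0.24 × 9000 + 0.46 × 145000 = 20700 + 2160 + 66700 = 89560
Overall = 0.05 × 43420 + 0.85 × 86420 + 0.1 × 89560 = 2171 + 73457 + 8956 = 84584

$84,584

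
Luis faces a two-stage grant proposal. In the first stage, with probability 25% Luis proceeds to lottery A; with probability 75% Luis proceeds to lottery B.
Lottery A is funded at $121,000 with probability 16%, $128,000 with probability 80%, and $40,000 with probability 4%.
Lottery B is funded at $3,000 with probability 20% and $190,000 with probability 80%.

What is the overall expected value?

$145,290

EV(A) = 0.16 × 121000 + 0.8 × 128000 + 0.04 × 40000 = 19360 + 102400 + 1600 = 123360
EV(B) = 0.2 × 3000 + 0.8 × 190000 = 600 + 152000 = 152600
Overall = 0.25 × 123360 + 0.75 × 152600 = 30840 + 114450 = 145290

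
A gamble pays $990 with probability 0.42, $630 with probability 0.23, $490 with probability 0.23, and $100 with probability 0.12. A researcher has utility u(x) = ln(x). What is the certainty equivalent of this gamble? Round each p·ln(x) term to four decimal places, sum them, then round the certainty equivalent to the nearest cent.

E[u] = 0.42·ln(990) + 0.23·ln(630) + 0.23·ln(490) + 0.12·ln(100) = 2.8970 + 1.4825 + 1.4247 + 0.5526 = 6.3568
CE = e^6.3568 ≈ 576.40

$576.40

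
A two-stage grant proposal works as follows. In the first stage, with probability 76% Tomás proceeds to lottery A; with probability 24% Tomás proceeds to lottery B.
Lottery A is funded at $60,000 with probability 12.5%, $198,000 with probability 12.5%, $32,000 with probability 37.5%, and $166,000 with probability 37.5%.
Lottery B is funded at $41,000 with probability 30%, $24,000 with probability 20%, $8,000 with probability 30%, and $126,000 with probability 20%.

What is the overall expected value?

$91,668

EV(A) = 0.125 × 60000 + 0.125 × 198000 + 0.375 × 32000 + 0.375 × 166000 = 7500 + 24750 + 12000 + 62250 = 106500
EV(B) = 0.3 × 41000 + 0.2 × 24000 + 0.3 × 8000 + 0.2 × 126000 = 12300 + 4800 + 2400 + 25200 = 44700
Overall = 0.76 × 106500 + 0.24 × 44700 = 80940 + 10728 = 91668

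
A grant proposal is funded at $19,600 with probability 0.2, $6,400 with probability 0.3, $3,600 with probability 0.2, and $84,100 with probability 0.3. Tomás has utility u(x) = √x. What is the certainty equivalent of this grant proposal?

E[u] = 0.2·√19600 + 0.3·√6400 + 0.2·√3600 + 0.3·√84100 = 0.2·140 + 0.3·80 + 0.2·60 + 0.3·290 = 151
CE = (151)² = 22801

$22,801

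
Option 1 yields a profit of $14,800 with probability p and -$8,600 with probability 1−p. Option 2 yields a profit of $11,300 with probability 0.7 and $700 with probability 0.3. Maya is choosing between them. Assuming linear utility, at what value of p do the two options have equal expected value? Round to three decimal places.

EV(Option 2) = 0.7 × 11300 + 0.3 × 700 = 7910 + 210 = 8120
p·14800 + (1−p)·(-8600) = 8120
23400p − 8600 = 8120
p = (8120 + 8600) / 23400

p = 0.715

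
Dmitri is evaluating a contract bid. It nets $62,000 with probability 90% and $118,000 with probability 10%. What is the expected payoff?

$67,600

EV = 0.9 × 62000 + 0.1 × 118000 = 55800 + 11800 = 67600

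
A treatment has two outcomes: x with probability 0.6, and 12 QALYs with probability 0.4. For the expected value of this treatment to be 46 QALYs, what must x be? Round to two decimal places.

0.6·x + 0.4·12 = 46
0.6·x = 46 − 4.8 = 41.2
x = 41.2 / 0.6 = 68.6667

x = 68.67 QALYs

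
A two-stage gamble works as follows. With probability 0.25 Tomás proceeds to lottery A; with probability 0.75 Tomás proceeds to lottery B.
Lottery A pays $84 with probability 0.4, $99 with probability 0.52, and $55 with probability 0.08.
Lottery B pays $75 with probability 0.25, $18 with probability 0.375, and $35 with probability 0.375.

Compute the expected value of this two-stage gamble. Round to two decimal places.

$51.34

EV(A) = 0.4 × 84 + 0.52 × 99 + 0.08 × 55 = 33.6 + 51.48 + 4.4 = 89.48
EV(B) = 0.25 × 75 + 0.375 × 18 + 0.375 × 35 = 18.75 + 6.75 + 13.125 = 38.625
Overall = 0.25 × 89.48 + 0.75 × 38.625 = 22.37 + 28.96875 = 51.33875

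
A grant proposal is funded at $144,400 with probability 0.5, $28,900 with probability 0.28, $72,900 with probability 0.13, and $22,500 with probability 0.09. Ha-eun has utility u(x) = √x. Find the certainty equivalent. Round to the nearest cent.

E[u] = 0.5·√144400 + 0.28·√28900 + 0.13·√72900 + 0.09·√22500 = 0.5·380 + 0.28·170 + 0.13·270 + 0.09·150 = 286.2
CE = (286.2)² = 81910.44

$81,910.44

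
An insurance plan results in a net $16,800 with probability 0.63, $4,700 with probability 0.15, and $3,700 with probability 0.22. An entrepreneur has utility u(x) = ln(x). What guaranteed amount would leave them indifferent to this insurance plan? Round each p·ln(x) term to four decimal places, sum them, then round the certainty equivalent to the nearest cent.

$9,948.73

E[u] = 0.63·ln(16800) + 0.15·ln(4700) + 0.22·ln(3700) = 6.1294 + 1.2683 + 1.8075 = 9.2052
CE = e^9.2052 ≈ 9948.73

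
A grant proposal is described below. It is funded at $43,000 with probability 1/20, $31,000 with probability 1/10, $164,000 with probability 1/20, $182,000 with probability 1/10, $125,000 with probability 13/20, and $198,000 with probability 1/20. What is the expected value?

$122,800

EV = 1/20 × 43000 + 1/10 × 31000 + 1/20 × 164000 + 1/10 × 182000 + 13/20 × 125000 + 1/20 × 198000 = 2150 + 3100 + 8200 + 18200 + 81250 + 9900 = 122800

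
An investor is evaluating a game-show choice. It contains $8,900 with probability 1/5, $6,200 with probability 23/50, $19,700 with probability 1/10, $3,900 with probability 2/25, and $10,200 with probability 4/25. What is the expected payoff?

EV = 1/5 × 8900 + 23/50 × 6200 + 1/10 × 19700 + 2/25 × 3900 + 4/25 × 10200 = 1780 + 2852 + 1970 + 312 + 1632 = 8546

$8,546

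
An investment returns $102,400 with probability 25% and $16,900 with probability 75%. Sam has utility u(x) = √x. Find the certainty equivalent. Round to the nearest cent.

E[u] = 0.25·√102400 + 0.75·√16900 = 0.25·320 + 0.75·130 = 177.5
CE = (177.5)² = 31506.25

$31,506.25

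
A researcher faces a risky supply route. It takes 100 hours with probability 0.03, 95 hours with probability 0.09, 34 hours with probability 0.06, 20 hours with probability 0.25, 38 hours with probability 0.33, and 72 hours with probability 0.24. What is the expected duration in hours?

EV = 0.03 × 100 + 0.09 × 95 + 0.06 × 34 + 0.25 × 20 + 0.33 × 38 + 0.24 × 72 = 3 + 8.55 + 2.04 + 5 + 12.54 + 17.28 = 48.41

48.41 hours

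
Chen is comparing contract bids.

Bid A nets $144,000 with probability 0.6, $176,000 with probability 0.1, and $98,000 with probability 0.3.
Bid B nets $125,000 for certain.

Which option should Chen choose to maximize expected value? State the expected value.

Bid A = 0.6 × 144000 + 0.1 × 176000 + 0.3 × 98000 = 86400 + 17600 + 29400 = 133400
Bid B: 125000 (certain)

Bid A ($133,400)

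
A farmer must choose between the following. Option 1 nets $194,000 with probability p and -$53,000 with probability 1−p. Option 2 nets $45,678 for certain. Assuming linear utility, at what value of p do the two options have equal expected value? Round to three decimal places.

p·194000 + (1−p)·(-53000) = 45678
247000p − 53000 = 45678
p = (45678 + 53000) / 247000

p = 0.400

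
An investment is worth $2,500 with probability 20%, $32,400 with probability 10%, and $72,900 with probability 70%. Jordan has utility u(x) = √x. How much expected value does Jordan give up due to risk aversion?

E[u] = 0.2·√2500 + 0.1·√32400 + 0.7·√72900 = 0.2·50 + 0.1·180 + 0.7·270 = 217
CE = (217)² = 47089
Risk premium = EV − CE = 54770 − 47089 = 7681

$7,681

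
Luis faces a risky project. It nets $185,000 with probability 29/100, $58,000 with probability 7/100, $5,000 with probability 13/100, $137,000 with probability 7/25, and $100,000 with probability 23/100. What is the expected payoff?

EV = 29/100 × 185000 + 7/100 × 58000 + 13/100 × 5000 + 7/25 × 137000 + 23/100 × 100000 = 53650 + 4060 + 650 + 38360 + 23000 = 119720

$119,720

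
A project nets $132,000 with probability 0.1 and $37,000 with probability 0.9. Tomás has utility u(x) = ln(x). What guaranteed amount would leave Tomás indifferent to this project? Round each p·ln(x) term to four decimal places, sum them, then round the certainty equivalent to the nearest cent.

E[u] = 0.1·ln(132000) + 0.9·ln(37000) = 1.1791 + 9.4668 = 10.6459
CE = e^10.6459 ≈ 42019.96

$42,019.96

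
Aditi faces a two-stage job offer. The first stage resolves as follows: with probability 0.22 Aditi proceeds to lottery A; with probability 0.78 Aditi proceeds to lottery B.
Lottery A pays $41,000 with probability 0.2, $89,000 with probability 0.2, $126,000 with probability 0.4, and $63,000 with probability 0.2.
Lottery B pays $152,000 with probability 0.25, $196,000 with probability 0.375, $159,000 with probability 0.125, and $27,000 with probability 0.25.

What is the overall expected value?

$127,317.50

EV(A) = 0.2 × 41000 + 0.2 × 89000 + 0.4 × 126000 + 0.2 × 63000 = 8200 + 17800 + 50400 + 12600 = 89000
EV(B) = 0.25 × 152000 + 0.375 × 196000 + 0.125 × 159000 + 0.25 × 27000 = 38000 + 73500 + 19875 + 6750 = 138125
Overall = 0.22 × 89000 + 0.78 × 138125 = 19580 + 107737.5 = 127317.5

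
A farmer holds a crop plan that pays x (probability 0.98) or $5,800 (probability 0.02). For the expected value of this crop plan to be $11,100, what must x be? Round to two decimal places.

0.98·x + 0.02·5800 = 11100
0.98·x = 11100 − 116 = 10984
x = 10984 / 0.98 = 11208.1633

x = $11,208.16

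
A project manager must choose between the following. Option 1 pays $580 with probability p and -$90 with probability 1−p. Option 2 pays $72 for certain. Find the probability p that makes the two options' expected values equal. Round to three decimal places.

p·580 + (1−p)·(-90) = 72
670p − 90 = 72
p = (72 + 90) / 670

p = 0.242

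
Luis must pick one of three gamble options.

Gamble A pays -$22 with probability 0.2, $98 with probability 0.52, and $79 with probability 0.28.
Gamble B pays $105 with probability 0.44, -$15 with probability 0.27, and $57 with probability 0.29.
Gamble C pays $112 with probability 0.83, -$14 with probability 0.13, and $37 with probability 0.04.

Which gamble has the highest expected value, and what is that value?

Gamble A = 0.2 × (-22) + 0.52 × 98 + 0.28 × 79 = -4.4 + 50.96 + 22.12 = 68.68
Gamble B = 0.44 × 105 + 0.27 × (-15) + 0.29 × 57 = 46.2 − 4.05 + 16.53 = 58.68
Gamble C = 0.83 × 112 + 0.13 × (-14) + 0.04 × 37 = 92.96 − 1.82 + 1.48 = 92.62

Gamble C ($92.62)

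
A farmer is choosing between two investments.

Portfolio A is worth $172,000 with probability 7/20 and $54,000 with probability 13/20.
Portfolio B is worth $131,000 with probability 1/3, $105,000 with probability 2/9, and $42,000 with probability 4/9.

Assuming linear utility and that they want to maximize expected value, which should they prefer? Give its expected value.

Portfolio A ($95,300)

Portfolio A = 7/20 × 172000 + 13/20 × 54000 = 60200 + 35100 = 95300
Portfolio B = 1/3 × 131000 + 2/9 × 105000 + 4/9 × 42000 = 43666.6667 + 23333.3333 + 18666.6667 = 85666.6667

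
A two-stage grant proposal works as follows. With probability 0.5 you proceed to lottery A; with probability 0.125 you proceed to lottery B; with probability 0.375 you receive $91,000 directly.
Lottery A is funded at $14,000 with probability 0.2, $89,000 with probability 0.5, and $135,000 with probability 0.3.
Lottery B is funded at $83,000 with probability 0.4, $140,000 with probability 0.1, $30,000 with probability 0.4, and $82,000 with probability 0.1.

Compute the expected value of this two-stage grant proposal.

$86,450

EV(A) = 0.2 × 14000 + 0.5 × 89000 + 0.3 × 135000 = 2800 + 44500 + 40500 = 87800
EV(B) = 0.4 × 83000 + 0.1 × 140000 + 0.4 × 30000 + 0.1 × 82000 = 33200 + 14000 + 12000 + 8200 = 67400
Branch C: 91000 (certain)
Overall = 0.5 × 87800 + 0.125 × 67400 + 0.375 × 91000 = 43900 + 8425 + 34125 = 86450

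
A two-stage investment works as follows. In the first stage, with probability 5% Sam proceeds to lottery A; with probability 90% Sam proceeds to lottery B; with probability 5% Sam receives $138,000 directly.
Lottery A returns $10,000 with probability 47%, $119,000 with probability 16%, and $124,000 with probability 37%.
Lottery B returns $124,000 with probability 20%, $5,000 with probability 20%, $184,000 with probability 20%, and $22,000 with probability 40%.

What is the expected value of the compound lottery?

EV(A) = 0.47 × 10000 + 0.16 × 119000 + 0.37 × 124000 = 4700 + 19040 + 45880 = 69620
EV(B) = 0.2 × 124000 + 0.2 × 5000 + 0.2 × 184000 + 0.4 × 22000 = 24800 + 1000 + 36800 + 8800 = 71400
Branch C: 138000 (certain)
Overall = 0.05 × 69620 + 0.9 × 71400 + 0.05 × 138000 = 3481 + 64260 + 6900 = 74641

$74,641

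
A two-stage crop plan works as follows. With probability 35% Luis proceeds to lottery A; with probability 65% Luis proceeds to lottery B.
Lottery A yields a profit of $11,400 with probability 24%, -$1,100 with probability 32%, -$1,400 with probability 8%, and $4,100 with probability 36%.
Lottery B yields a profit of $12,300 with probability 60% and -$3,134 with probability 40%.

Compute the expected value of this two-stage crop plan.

EV(A) = 0.24 × 11400 + 0.32 × (-1100) + 0.08 × (-1400) + 0.36 × 4100 = 2736 − 352 − 112 + 1476 = 3748
EV(B) = 0.6 × 12300 + 0.4 × (-3134) = 7380 − 1253.6 = 6126.4
Overall = 0.35 × 3748 + 0.65 × 6126.4 = 1311.8 + 3982.16 = 5293.96

$5,293.96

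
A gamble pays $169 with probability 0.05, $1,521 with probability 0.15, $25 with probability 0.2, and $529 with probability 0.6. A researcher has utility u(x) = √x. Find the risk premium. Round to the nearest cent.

$105.31

E[u] = 0.05·√169 + 0.15·√1521 + 0.2·√25 + 0.6·√529 = 0.05·13 + 0.15·39 + 0.2·5 + 0.6·23 = 21.3
CE = (21.3)² = 453.69
Risk premium = EV − CE = 559 − 453.69 = 105.31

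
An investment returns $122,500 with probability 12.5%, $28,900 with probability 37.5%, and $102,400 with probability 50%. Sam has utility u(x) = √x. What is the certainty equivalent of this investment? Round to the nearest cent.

E[u] = 0.125·√122500 + 0.375·√28900 + 0.5·√102400 = 0.125·350 + 0.375·170 + 0.5·320 = 267.5
CE = (267.5)² = 71556.25

$71,556.25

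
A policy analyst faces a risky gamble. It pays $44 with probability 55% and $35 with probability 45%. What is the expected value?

$39.95

EV = 0.55 × 44 + 0.45 × 35 = 24.2 + 15.75 = 39.95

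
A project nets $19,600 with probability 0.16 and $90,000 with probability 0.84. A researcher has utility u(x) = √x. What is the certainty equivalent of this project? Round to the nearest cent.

$75,295.36

E[u] = 0.16·√19600 + 0.84·√90000 = 0.16·140 + 0.84·300 = 274.4
CE = (274.4)² = 75295.36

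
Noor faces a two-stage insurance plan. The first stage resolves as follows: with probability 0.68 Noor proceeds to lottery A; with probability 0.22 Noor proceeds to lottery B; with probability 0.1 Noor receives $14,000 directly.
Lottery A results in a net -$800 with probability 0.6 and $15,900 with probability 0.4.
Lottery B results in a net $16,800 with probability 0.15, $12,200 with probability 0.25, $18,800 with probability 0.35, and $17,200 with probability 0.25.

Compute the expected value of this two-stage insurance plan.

$9,017.40

EV(A) = 0.6 × (-800) + 0.4 × 15900 = -480 + 6360 = 5880
EV(B) = 0.15 × 16800 + 0.25 × 12200 + 0.35 × 18800 + 0.25 × 17200 = 2520 + 3050 + 6580 + 4300 = 16450
Branch C: 14000 (certain)
Overall = 0.68 × 5880 + 0.22 × 16450 + 0.1 × 14000 = 3998.4 + 3619 + 1400 = 9017.4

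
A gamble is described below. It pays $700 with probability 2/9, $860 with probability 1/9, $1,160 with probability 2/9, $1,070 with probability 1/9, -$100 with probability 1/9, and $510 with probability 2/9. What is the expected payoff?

$730

EV = 2/9 × 700 + 1/9 × 860 + 2/9 × 1160 + 1/9 × 1070 + 1/9 × (-100) + 2/9 × 510 = 155.5556 + 95.5556 + 257.7778 + 118.8889 − 11.1111 + 113.3333 = 730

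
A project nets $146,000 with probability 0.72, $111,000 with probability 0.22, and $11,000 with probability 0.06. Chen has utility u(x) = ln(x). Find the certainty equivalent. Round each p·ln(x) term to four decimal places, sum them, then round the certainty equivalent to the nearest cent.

E[u] = 0.72·ln(146000) + 0.22·ln(111000) + 0.06·ln(11000) = 8.5618 + 2.5558 + 0.5583 = 11.6759
CE = e^11.6759 ≈ 117700.67

$117,700.67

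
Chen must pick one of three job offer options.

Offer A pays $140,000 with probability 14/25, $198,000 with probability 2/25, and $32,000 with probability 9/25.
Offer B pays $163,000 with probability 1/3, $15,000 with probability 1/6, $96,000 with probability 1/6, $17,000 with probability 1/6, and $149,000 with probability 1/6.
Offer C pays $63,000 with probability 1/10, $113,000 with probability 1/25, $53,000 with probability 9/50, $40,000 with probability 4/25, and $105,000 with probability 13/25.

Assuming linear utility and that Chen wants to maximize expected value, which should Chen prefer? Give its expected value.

Offer A ($105,760)

Offer A = 14/25 × 140000 + 2/25 × 198000 + 9/25 × 32000 = 78400 + 15840 + 11520 = 105760
Offer B = 1/3 × 163000 + 1/6 × 15000 + 1/6 × 96000 + 1/6 × 17000 + 1/6 × 149000 = 54333.3333 + 2500 + 16000 + 2833.3333 + 24833.3333 = 100500
Offer C = 1/10 × 63000 + 1/25 × 113000 + 9/50 × 53000 + 4/25 × 40000 + 13/25 × 105000 = 6300 + 4520 + 9540 + 6400 + 54600 = 81360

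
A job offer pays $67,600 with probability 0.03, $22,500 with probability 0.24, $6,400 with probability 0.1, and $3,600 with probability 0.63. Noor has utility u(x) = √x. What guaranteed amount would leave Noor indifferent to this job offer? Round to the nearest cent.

$8,028.16

E[u] = 0.03·√67600 + 0.24·√22500 + 0.1·√6400 + 0.63·√3600 = 0.03·260 + 0.24·150 + 0.1·80 + 0.63·60 = 89.6
CE = (89.6)² = 8028.16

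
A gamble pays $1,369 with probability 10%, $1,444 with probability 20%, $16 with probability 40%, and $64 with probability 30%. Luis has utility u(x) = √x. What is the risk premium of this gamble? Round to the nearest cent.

$217.21

E[u] = 0.1·√1369 + 0.2·√1444 + 0.4·√16 + 0.3·√64 = 0.1·37 + 0.2·38 + 0.4·4 + 0.3·8 = 15.3
CE = (15.3)² = 234.09
Risk premium = EV − CE = 451.3 − 234.09 = 217.21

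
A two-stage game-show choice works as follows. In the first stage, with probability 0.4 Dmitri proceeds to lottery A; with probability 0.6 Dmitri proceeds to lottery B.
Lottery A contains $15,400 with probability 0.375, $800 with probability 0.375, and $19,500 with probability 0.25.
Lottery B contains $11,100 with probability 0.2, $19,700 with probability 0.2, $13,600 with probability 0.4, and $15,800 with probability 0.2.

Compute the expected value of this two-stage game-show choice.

$13,236

EV(A) = 0.375 × 15400 + 0.375 × 800 + 0.25 × 19500 = 5775 + 300 + 4875 = 10950
EV(B) = 0.2 × 11100 + 0.2 × 19700 + 0.4 × 13600 + 0.2 × 15800 = 2220 + 3940 + 5440 + 3160 = 14760
Overall = 0.4 × 10950 + 0.6 × 14760 = 4380 + 8856 = 13236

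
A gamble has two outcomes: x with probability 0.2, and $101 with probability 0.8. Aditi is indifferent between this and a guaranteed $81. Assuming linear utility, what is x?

x = $1

0.2·x + 0.8·101 = 81
0.2·x = 81 − 80.8 = 0.2
x = 0.2 / 0.2 = 1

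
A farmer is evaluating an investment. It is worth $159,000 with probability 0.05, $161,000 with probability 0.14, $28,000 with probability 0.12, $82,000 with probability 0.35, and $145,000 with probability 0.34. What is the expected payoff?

EV = 0.05 × 159000 + 0.14 × 161000 + 0.12 × 28000 + 0.35 × 82000 + 0.34 × 145000 = 7950 + 22540 + 3360 + 28700 + 49300 = 111850

$111,850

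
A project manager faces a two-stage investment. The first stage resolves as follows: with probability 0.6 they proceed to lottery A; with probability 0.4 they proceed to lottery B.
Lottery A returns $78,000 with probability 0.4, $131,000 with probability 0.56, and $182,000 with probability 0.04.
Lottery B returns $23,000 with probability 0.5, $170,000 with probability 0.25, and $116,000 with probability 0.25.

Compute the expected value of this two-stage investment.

$100,304

EV(A) = 0.4 × 78000 + 0.56 × 131000 + 0.04 × 182000 = 31200 + 73360 + 7280 = 111840
EV(B) = 0.5 × 23000 + 0.25 × 170000 + 0.25 × 116000 = 11500 + 42500 + 29000 = 83000
Overall = 0.6 × 111840 + 0.4 × 83000 = 67104 + 33200 = 100304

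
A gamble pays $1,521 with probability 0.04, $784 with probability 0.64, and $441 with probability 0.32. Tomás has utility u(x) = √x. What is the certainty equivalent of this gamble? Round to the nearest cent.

E[u] = 0.04·√1521 + 0.64·√784 + 0.32·√441 = 0.04·39 + 0.64·28 + 0.32·21 = 26.2
CE = (26.2)² = 686.44

$686.44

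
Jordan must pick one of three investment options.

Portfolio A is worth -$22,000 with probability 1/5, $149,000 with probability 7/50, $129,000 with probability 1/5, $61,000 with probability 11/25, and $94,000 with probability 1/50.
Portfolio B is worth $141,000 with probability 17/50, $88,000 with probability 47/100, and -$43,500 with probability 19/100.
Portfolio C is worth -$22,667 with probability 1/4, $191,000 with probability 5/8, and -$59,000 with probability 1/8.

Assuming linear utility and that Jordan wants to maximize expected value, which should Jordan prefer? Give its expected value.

Portfolio C ($106,333.25)

Portfolio A = 1/5 × (-22000) + 7/50 × 149000 + 1/5 × 129000 + 11/25 × 61000 + 1/50 × 94000 = -4400 + 20860 + 25800 + 26840 + 1880 = 70980
Portfolio B = 17/50 × 141000 + 47/100 × 88000 + 19/100 × (-43500) = 47940 + 41360 − 8265 = 81035
Portfolio C = 1/4 × (-22667) + 5/8 × 191000 + 1/8 × (-59000) = -5666.75 + 119375 − 7375 = 106333.25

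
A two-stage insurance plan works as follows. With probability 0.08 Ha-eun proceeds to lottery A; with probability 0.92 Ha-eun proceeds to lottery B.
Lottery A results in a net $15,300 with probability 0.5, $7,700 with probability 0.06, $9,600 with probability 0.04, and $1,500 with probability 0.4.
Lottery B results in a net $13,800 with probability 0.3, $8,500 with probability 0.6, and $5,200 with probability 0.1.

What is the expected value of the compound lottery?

$9,706.88

EV(A) = 0.5 × 15300 + 0.06 × 7700 + 0.04 × 9600 + 0.4 × 1500 = 7650 + 462 + 384 + 600 = 9096
EV(B) = 0.3 × 13800 + 0.6 × 8500 + 0.1 × 5200 = 4140 + 5100 + 520 = 9760
Overall = 0.08 × 9096 + 0.92 × 9760 = 727.68 + 8979.2 = 9706.88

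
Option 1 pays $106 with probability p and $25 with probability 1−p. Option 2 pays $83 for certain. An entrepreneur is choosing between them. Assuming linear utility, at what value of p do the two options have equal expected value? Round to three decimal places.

p·106 + (1−p)·25 = 83
81p + 25 = 83
p = (83 − 25) / 81

p = 0.716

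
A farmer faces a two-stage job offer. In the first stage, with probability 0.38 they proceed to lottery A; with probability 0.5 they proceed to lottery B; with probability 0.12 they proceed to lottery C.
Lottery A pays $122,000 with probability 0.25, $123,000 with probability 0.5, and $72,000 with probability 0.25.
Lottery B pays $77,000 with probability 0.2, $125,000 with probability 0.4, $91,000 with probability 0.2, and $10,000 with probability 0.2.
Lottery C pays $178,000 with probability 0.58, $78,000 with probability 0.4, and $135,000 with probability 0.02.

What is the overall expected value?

EV(A) = 0.25 × 122000 + 0.5 × 123000 + 0.25 × 72000 = 30500 + 61500 + 18000 = 110000
EV(B) = 0.2 × 77000 + 0.4 × 125000 + 0.2 × 91000 + 0.2 × 10000 = 15400 + 50000 + 18200 + 2000 = 85600
EV(C) = 0.58 × 178000 + 0.4 × 78000 + 0.02 × 135000 = 103240 + 31200 + 2700 = 137140
Overall = 0.38 × 110000 + 0.5 × 85600 + 0.12 × 137140 = 41800 + 42800 + 16456.8 = 101056.8

$101,056.80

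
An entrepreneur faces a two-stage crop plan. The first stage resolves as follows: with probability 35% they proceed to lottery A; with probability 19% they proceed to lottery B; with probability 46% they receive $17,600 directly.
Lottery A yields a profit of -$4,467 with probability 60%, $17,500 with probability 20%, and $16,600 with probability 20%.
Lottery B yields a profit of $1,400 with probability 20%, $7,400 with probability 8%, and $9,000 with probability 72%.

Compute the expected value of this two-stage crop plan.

EV(A) = 0.6 × (-4467) + 0.2 × 17500 + 0.2 × 16600 = -2680.2 + 3500 + 3320 = 4139.8
EV(B) = 0.2 × 1400 + 0.08 × 7400 + 0.72 × 9000 = 280 + 592 + 6480 = 7352
Branch C: 17600 (certain)
Overall = 0.35 × 4139.8 + 0.19 × 7352 + 0.46 × 17600 = 1448.93 + 1396.88 + 8096 = 10941.81

$10,941.81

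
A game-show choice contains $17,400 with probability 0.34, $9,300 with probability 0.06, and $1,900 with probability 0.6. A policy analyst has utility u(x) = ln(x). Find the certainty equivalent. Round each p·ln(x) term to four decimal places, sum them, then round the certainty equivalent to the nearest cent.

E[u] = 0.34·ln(17400) + 0.06·ln(9300) + 0.6·ln(1900) = 3.3198 + 0.5483 + 4.5298 = 8.3979
CE = e^8.3979 ≈ 4437.74

$4,437.74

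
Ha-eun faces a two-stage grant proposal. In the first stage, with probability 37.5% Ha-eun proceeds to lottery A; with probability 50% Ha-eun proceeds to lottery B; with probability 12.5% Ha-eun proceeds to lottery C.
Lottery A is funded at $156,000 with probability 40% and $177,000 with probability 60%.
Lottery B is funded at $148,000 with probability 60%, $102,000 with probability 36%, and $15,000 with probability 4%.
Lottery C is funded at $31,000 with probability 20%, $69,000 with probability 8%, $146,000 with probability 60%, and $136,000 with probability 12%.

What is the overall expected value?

EV(A) = 0.4 × 156000 + 0.6 × 177000 = 62400 + 106200 = 168600
EV(B) = 0.6 × 148000 + 0.36 × 102000 + 0.04 × 15000 = 88800 + 36720 + 600 = 126120
EV(C) = 0.2 × 31000 + 0.08 × 69000 + 0.6 × 146000 + 0.12 × 136000 = 6200 + 5520 + 87600 + 16320 = 115640
Overall = 0.375 × 168600 + 0.5 × 126120 + 0.125 × 115640 = 63225 + 63060 + 14455 = 140740

$140,740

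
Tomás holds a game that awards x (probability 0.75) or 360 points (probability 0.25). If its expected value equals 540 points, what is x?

0.75·x + 0.25·360 = 540
0.75·x = 540 − 90 = 450
x = 450 / 0.75 = 600

x = 600 points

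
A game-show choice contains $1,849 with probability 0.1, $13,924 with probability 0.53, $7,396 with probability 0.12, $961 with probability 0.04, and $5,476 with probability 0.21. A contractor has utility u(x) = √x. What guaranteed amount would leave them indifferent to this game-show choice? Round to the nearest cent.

E[u] = 0.1·√1849 + 0.53·√13924 + 0.12·√7396 + 0.04·√961 + 0.21·√5476 = 0.1·43 + 0.53·118 + 0.12·86 + 0.04·31 + 0.21·74 = 93.94
CE = (93.94)² = 8824.7236

$8,824.72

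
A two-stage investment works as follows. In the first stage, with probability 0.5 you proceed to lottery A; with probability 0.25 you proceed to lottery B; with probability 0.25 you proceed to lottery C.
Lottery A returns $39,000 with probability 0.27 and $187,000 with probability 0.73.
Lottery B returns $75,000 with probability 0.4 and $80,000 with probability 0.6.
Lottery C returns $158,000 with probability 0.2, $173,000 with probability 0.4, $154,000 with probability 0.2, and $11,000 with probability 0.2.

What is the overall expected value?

$126,470

EV(A) = 0.27 × 39000 + 0.73 × 187000 = 10530 + 136510 = 147040
EV(B) = 0.4 × 75000 + 0.6 × 80000 = 30000 + 48000 = 78000
EV(C) = 0.2 × 158000 + 0.4 × 173000 + 0.2 × 154000 + 0.2 × 11000 = 31600 + 69200 + 30800 + 2200 = 133800
Overall = 0.5 × 147040 + 0.25 × 78000 + 0.25 × 133800 = 73520 + 19500 + 33450 = 126470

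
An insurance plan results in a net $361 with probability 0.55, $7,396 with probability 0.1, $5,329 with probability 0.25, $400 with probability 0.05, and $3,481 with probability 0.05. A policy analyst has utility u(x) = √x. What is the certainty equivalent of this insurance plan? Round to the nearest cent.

E[u] = 0.55·√361 + 0.1·√7396 + 0.25·√5329 + 0.05·√400 + 0.05·√3481 = 0.55·19 + 0.1·86 + 0.25·73 + 0.05·20 + 0.05·59 = 41.25
CE = (41.25)² = 1701.5625

$1,701.56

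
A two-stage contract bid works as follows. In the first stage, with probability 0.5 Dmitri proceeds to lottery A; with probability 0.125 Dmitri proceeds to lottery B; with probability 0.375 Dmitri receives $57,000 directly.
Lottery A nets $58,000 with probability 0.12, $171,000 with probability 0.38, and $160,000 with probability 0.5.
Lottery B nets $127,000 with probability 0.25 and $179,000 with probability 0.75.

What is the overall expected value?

EV(A) = 0.12 × 58000 + 0.38 × 171000 + 0.5 × 160000 = 6960 + 64980 + 80000 = 151940
EV(B) = 0.25 × 127000 + 0.75 × 179000 = 31750 + 134250 = 166000
Branch C: 57000 (certain)
Overall = 0.5 × 151940 + 0.125 × 166000 + 0.375 × 57000 = 75970 + 20750 + 21375 = 118095

$118,095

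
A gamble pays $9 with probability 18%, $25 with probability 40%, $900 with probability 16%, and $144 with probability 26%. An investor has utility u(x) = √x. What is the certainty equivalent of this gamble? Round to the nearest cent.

E[u] = 0.18·√9 + 0.4·√25 + 0.16·√900 + 0.26·√144 = 0.18·3 + 0.4·5 + 0.16·30 + 0.26·12 = 10.46
CE = (10.46)² = 109.4116

$109.41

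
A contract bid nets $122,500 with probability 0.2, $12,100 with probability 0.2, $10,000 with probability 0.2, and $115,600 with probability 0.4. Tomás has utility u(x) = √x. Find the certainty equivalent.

$61,504

E[u] = 0.2·√122500 + 0.2·√12100 + 0.2·√10000 + 0.4·√115600 = 0.2·350 + 0.2·110 + 0.2·100 + 0.4·340 = 248
CE = (248)² = 61504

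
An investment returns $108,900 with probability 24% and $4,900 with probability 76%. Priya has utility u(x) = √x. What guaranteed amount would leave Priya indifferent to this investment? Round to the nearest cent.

E[u] = 0.24·√108900 + 0.76·√4900 = 0.24·330 + 0.76·70 = 132.4
CE = (132.4)² = 17529.76

$17,529.76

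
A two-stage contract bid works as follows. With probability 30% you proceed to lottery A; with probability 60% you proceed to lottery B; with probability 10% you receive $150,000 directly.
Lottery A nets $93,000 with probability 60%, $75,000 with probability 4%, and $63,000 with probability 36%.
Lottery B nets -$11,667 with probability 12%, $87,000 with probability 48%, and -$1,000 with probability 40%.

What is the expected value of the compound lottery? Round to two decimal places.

EV(A) = 0.6 × 93000 + 0.04 × 75000 + 0.36 × 63000 = 55800 + 3000 + 22680 = 81480
EV(B) = 0.12 × (-11667) + 0.48 × 87000 + 0.4 × (-1000) = -1400.04 + 41760 − 400 = 39959.96
Branch C: 150000 (certain)
Overall = 0.3 × 81480 + 0.6 × 39959.96 + 0.1 × 150000 = 24444 + 23975.976 + 15000 = 63419.976

$63,419.98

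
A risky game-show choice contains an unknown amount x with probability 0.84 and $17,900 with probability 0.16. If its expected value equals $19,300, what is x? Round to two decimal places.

x = $19,566.67

0.84·x + 0.16·17900 = 19300
0.84·x = 19300 − 2864 = 16436
x = 16436 / 0.84 = 19566.6667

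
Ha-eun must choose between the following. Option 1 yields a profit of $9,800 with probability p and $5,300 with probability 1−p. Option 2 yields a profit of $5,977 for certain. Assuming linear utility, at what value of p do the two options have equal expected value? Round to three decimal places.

p·9800 + (1−p)·5300 = 5977
4500p + 5300 = 5977
p = (5977 − 5300) / 4500

p = 0.150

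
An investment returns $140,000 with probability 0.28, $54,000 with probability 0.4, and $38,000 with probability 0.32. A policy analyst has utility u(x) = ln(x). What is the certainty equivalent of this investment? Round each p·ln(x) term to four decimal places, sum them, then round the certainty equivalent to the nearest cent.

$63,006.93

E[u] = 0.28·ln(140000) + 0.4·ln(54000) + 0.32·ln(38000) = 3.3178 + 4.3587 + 3.3745 = 11.0510
CE = e^11.0510 ≈ 63006.93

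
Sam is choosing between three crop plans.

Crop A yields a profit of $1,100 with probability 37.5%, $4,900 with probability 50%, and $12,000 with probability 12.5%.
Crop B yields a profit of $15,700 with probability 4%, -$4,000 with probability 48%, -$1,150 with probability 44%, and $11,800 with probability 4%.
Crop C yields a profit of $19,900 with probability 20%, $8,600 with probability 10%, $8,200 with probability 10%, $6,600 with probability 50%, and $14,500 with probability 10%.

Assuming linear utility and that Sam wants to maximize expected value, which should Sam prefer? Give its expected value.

Crop A = 0.375 × 1100 + 0.5 × 4900 + 0.125 × 12000 = 412.5 + 2450 + 1500 = 4362.5
Crop B = 0.04 × 15700 + 0.48 × (-4000) + 0.44 × (-1150) + 0.04 × 11800 = 628 − 1920 − 506 + 472 = -1326
Crop C = 0.2 × 19900 + 0.1 × 8600 + 0.1 × 8200 + 0.5 × 6600 + 0.1 × 14500 = 3980 + 860 + 820 + 3300 + 1450 = 10410

Crop C ($10,410)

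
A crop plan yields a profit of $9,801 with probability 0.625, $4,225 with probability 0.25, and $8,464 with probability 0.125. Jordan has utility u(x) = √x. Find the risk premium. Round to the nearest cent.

E[u] = 0.625·√9801 + 0.25·√4225 + 0.125·√8464 = 0.625·99 + 0.25·65 + 0.125·92 = 89.625
CE = (89.625)² = 8032.640625
Risk premium = EV − CE = 8239.875 − 8032.640625 = 207.234375

$207.23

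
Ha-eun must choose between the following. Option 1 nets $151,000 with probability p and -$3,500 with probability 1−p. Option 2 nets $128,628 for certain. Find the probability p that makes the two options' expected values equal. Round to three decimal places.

p = 0.855

p·151000 + (1−p)·(-3500) = 128628
154500p − 3500 = 128628
p = (128628 + 3500) / 154500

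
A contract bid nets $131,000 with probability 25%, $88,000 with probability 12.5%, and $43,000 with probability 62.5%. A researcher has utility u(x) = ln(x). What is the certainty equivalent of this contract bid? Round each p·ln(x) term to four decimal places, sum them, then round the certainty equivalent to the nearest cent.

E[u] = 0.25·ln(131000) + 0.125·ln(88000) + 0.625·ln(43000) = 2.9457 + 1.4231 + 6.6681 = 11.0369
CE = e^11.0369 ≈ 62124.77

$62,124.77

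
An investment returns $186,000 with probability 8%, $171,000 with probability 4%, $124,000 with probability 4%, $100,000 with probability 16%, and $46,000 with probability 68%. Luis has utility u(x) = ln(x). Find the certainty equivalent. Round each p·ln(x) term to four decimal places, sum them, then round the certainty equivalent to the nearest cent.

$63,869.68

E[u] = 0.08·ln(186000) + 0.04·ln(171000) + 0.04·ln(124000) + 0.16·ln(100000) + 0.68·ln(46000) = 0.9707 + 0.4820 + 0.4691 + 1.8421 + 7.3007 = 11.0646
CE = e^11.0646 ≈ 63869.68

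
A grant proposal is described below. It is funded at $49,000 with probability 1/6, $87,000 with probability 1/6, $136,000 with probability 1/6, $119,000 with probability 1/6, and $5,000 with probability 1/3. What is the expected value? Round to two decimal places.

$66,833.33

EV = 1/6 × 49000 + 1/6 × 87000 + 1/6 × 136000 + 1/6 × 119000 + 1/3 × 5000 = 8166.6667 + 14500 + 22666.6667 + 19833.3333 + 1666.6667 = 66833.3333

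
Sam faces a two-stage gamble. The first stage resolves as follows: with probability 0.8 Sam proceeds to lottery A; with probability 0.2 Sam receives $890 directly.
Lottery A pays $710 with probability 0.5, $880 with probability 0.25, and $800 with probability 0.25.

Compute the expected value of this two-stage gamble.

EV(A) = 0.5 × 710 + 0.25 × 880 + 0.25 × 800 = 355 + 220 + 200 = 775
Branch B: 890 (certain)
Overall = 0.8 × 775 + 0.2 × 890 = 620 + 178 = 798

$798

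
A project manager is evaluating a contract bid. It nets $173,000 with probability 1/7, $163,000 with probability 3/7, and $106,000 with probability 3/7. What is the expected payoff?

$140,000

EV = 1/7 × 173000 + 3/7 × 163000 + 3/7 × 106000 = 24714.2857 + 69857.1429 + 45428.5714 = 140000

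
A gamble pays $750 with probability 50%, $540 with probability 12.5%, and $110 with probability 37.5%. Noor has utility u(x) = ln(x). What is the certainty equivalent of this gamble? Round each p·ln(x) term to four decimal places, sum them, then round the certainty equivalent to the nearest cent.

E[u] = 0.5·ln(750) + 0.125·ln(540) + 0.375·ln(110) = 3.3100 + 0.7864 + 1.7627 = 5.8591
CE = e^5.8591 ≈ 350.41

$350.41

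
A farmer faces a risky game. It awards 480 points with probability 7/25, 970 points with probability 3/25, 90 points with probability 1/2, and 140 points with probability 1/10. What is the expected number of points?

EV = 7/25 × 480 + 3/25 × 970 + 1/2 × 90 + 1/10 × 140 = 134.4 + 116.4 + 45 + 14 = 309.8

309.8 points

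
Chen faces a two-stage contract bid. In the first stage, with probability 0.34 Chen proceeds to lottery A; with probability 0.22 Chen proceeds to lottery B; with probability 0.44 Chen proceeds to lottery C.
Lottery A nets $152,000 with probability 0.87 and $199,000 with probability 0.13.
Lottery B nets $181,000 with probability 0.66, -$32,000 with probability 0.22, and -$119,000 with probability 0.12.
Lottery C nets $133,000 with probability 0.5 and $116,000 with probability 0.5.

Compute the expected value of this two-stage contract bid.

$130,128.20

EV(A) = 0.87 × 152000 + 0.13 × 199000 = 132240 + 25870 = 158110
EV(B) = 0.66 × 181000 + 0.22 × (-32000) + 0.12 × (-119000) = 119460 − 7040 − 14280 = 98140
EV(C) = 0.5 × 133000 + 0.5 × 116000 = 66500 + 58000 = 124500
Overall = 0.34 × 158110 + 0.22 × 98140 + 0.44 × 124500 = 53757.4 + 21590.8 + 54780 = 130128.2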